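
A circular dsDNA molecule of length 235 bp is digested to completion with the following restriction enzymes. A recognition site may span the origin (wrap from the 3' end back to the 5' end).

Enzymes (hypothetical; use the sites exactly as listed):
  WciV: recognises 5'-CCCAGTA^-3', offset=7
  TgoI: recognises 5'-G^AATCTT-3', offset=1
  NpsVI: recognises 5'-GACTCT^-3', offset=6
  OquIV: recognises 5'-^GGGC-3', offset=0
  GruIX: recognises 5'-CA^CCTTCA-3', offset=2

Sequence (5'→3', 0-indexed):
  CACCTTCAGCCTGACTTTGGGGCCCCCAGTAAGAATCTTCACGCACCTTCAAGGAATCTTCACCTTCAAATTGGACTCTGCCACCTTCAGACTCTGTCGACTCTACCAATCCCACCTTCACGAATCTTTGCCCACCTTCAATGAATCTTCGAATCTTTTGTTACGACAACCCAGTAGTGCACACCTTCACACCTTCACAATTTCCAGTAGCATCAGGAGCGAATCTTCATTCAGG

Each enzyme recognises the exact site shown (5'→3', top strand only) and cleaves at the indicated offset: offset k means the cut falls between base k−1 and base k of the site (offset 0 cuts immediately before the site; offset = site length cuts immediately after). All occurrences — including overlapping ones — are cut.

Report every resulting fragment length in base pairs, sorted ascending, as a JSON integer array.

Site scan:
  WciV (CCCAGTA, off=7): starts [24, 169] → cuts [31, 176]
  TgoI (GAATCTT, off=1): starts [32, 53, 121, 142, 150, 220] → cuts [33, 54, 122, 143, 151, 221]
  NpsVI (GACTCT, off=6): starts [73, 89, 98] → cuts [79, 95, 104]
  OquIV (GGGC, off=0): starts [19] → cuts [19]
  GruIX (CACCTTCA, off=2): starts [0, 43, 60, 81, 112, 132, 181, 189] → cuts [2, 45, 62, 83, 114, 134, 183, 191]

Pooled cuts: [2, 19, 31, 33, 45, 54, 62, 79, 83, 95, 104, 114, 122, 134, 143, 151, 176, 183, 191, 221]

Fragments:
  2→19: 17 bp
  19→31: 12 bp
  31→33: 2 bp
  33→45: 12 bp
  45→54: 9 bp
  54→62: 8 bp
  62→79: 17 bp
  79→83: 4 bp
  83→95: 12 bp
  95→104: 9 bp
  104→114: 10 bp
  114→122: 8 bp
  122→134: 12 bp
  134→143: 9 bp
  143→151: 8 bp
  151→176: 25 bp
  176→183: 7 bp
  183→191: 8 bp
  191→221: 30 bp
  221→2 (wrap): 235-221+2 = 16 bp

[2,4,7,8,8,8,8,9,9,9,10,12,12,12,12,16,17,17,25,30]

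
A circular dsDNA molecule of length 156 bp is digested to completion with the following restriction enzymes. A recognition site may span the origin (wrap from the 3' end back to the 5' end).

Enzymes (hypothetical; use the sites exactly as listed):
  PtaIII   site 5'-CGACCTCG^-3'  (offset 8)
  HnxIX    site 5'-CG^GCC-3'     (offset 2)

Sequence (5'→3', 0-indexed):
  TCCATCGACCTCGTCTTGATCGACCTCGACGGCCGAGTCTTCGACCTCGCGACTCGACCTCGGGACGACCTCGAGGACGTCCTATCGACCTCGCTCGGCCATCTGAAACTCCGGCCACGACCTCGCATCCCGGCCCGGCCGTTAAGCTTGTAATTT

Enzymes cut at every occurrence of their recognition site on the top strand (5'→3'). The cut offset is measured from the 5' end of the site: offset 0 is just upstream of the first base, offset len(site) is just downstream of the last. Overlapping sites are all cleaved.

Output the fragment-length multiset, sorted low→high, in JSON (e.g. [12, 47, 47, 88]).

[3,4,5,7,11,12,13,15,16,18,20,32]

Site scan:
  PtaIII (CGACCTCG, off=8): starts [5, 20, 41, 54, 65, 85, 117] → cuts [13, 28, 49, 62, 73, 93, 125]
  HnxIX (CGGCC, off=2): starts [29, 95, 111, 130, 135] → cuts [31, 97, 113, 132, 137]

All cut coordinates (distinct, sorted): [13, 28, 31, 49, 62, 73, 93, 97, 113, 125, 132, 137]

Fragments:
  13→28: 15 bp
  28→31: 3 bp
  31→49: 18 bp
  49→62: 13 bp
  62→73: 11 bp
  73→93: 20 bp
  93→97: 4 bp
  97→113: 16 bp
  113→125: 12 bp
  125→132: 7 bp
  132→137: 5 bp
  137→13 (wrap): 156-137+13 = 32 bp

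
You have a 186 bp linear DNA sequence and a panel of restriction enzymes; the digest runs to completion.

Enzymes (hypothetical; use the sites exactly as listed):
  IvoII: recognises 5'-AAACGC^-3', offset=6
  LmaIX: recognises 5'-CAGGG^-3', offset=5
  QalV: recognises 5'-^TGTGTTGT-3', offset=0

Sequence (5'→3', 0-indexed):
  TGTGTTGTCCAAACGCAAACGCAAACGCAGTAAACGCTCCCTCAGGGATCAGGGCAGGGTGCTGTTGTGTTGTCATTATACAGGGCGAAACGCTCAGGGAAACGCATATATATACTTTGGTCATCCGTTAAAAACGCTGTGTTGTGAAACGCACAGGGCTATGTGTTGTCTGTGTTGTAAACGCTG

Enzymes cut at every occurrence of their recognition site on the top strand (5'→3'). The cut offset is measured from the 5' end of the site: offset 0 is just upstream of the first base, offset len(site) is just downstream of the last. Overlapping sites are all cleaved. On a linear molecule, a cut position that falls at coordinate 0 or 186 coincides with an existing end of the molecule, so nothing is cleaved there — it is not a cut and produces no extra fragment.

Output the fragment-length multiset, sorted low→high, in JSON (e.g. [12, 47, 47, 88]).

Per-enzyme occurrences:
  IvoII (AAACGC, off=6): starts [10, 16, 22, 31, 87, 99, 131, 146, 178] → cuts [16, 22, 28, 37, 93, 105, 137, 152, 184]
  LmaIX (CAGGG, off=5): starts [42, 49, 54, 80, 94, 153] → cuts [47, 54, 59, 85, 99, 158]
  QalV (TGTGTTGT, off=0): starts [0, 65, 137, 161, 170] → cuts [65, 137, 161, 170] (position 0 is a terminus of the linear molecule — no cut)

Pooled cuts: [16, 22, 28, 37, 47, 54, 59, 65, 85, 93, 99, 105, 137, 152, 158, 161, 170, 184]

Fragments:
  [0,16): 16 bp
  [16,22): 6 bp
  [22,28): 6 bp
  [28,37): 9 bp
  [37,47): 10 bp
  [47,54): 7 bp
  [54,59): 5 bp
  [59,65): 6 bp
  [65,85): 20 bp
  [85,93): 8 bp
  [93,99): 6 bp
  [99,105): 6 bp
  [105,137): 32 bp
  [137,152): 15 bp
  [152,158): 6 bp
  [158,161): 3 bp
  [161,170): 9 bp
  [170,184): 14 bp
  [184,186): 2 bp

[2,3,5,6,6,6,6,6,6,7,8,9,9,10,14,15,16,20,32]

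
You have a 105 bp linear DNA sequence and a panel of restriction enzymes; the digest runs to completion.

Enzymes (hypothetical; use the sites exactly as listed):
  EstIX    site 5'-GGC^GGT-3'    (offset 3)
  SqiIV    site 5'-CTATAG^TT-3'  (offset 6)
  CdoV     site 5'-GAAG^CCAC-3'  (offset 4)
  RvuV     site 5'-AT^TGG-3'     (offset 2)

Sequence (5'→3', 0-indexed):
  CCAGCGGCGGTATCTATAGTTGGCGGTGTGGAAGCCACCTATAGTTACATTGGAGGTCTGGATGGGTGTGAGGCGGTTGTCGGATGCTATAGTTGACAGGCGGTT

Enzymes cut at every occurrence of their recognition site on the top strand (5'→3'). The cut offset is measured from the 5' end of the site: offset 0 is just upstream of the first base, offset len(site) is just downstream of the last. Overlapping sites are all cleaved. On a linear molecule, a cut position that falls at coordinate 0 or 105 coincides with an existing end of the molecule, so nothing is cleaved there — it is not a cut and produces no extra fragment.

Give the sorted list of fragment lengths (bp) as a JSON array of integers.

Per-enzyme occurrences:
  EstIX (GGCGGT, off=3): starts [5, 21, 71, 98] → cuts [8, 24, 74, 101]
  SqiIV (CTATAGTT, off=6): starts [13, 38, 86] → cuts [19, 44, 92]
  CdoV (GAAGCCAC, off=4): starts [30] → cuts [34]
  RvuV (ATTGG, off=2): starts [48] → cuts [50]

All cut coordinates (distinct, sorted): [8, 19, 24, 34, 44, 50, 74, 92, 101]

Fragments:
  [0,8): 8 bp
  [8,19): 11 bp
  [19,24): 5 bp
  [24,34): 10 bp
  [34,44): 10 bp
  [44,50): 6 bp
  [50,74): 24 bp
  [74,92): 18 bp
  [92,101): 9 bp
  [101,105): 4 bp

[4,5,6,8,9,10,10,11,18,24]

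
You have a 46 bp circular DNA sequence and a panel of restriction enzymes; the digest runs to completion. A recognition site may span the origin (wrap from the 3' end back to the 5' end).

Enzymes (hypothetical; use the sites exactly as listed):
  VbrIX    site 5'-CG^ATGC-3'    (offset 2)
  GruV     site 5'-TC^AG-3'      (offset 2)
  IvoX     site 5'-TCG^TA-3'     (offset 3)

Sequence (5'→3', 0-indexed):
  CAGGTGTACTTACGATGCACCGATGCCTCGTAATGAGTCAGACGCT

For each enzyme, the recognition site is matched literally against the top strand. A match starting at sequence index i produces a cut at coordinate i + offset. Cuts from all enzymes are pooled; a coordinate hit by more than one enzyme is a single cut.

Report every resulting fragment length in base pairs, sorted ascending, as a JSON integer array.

[8,8,8,9,13]

Per-enzyme occurrences:
  VbrIX (CGATGC, off=2): starts [12, 20] → cuts [14, 22]
  GruV (TCAG, off=2): starts [37, 45] → cuts [1, 39]
  IvoX (TCGTA, off=3): starts [27] → cuts [30]

Pooled cuts: [1, 14, 22, 30, 39]

Fragment lengths:
  1→14: 13 bp
  14→22: 8 bp
  22→30: 8 bp
  30→39: 9 bp
  39→1 (wrap): 46-39+1 = 8 bp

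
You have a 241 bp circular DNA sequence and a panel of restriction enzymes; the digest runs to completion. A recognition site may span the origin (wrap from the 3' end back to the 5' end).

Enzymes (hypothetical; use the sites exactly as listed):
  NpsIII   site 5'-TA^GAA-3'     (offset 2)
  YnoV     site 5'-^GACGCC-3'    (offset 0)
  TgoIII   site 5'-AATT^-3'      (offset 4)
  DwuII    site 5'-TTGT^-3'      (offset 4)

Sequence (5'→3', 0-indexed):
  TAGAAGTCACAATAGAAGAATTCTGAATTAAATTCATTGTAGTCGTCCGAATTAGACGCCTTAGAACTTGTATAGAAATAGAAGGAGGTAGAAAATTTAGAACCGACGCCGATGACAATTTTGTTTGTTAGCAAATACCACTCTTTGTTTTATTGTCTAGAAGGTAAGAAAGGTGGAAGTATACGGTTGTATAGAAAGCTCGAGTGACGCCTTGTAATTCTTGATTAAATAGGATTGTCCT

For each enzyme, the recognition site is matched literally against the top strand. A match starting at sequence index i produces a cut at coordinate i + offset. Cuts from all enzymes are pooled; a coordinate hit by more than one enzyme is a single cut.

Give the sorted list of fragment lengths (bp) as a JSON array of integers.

Site scan:
  NpsIII (TAGAA, off=2): starts [0, 12, 61, 72, 78, 88, 97, 157, 191] → cuts [2, 14, 63, 74, 80, 90, 99, 159, 193]
  YnoV (GACGCC, off=0): starts [54, 104, 205] → cuts [54, 104, 205]
  TgoIII (AATT, off=4): starts [18, 25, 30, 49, 93, 116, 215] → cuts [22, 29, 34, 53, 97, 120, 219]
  DwuII (TTGT, off=4): starts [36, 67, 120, 124, 144, 152, 186, 211, 234] → cuts [40, 71, 124, 128, 148, 156, 190, 215, 238]

All cut coordinates (distinct, sorted): [2, 14, 22, 29, 34, 40, 53, 54, 63, 71, 74, 80, 90, 97, 99, 104, 120, 124, 128, 148, 156, 159, 190, 193, 205, 215, 219, 238]

Fragments:
  2→14: 12 bp
  14→22: 8 bp
  22→29: 7 bp
  29→34: 5 bp
  34→40: 6 bp
  40→53: 13 bp
  53→54: 1 bp
  54→63: 9 bp
  63→71: 8 bp
  71→74: 3 bp
  74→80: 6 bp
  80→90: 10 bp
  90→97: 7 bp
  97→99: 2 bp
  99→104: 5 bp
  104→120: 16 bp
  120→124: 4 bp
  124→128: 4 bp
  128→148: 20 bp
  148→156: 8 bp
  156→159: 3 bp
  159→190: 31 bp
  190→193: 3 bp
  193→205: 12 bp
  205→215: 10 bp
  215→219: 4 bp
  219→238: 19 bp
  238→2 (wrap): 241-238+2 = 5 bp

[1,2,3,3,3,4,4,4,5,5,5,6,6,7,7,8,8,8,9,10,10,12,12,13,16,19,20,31]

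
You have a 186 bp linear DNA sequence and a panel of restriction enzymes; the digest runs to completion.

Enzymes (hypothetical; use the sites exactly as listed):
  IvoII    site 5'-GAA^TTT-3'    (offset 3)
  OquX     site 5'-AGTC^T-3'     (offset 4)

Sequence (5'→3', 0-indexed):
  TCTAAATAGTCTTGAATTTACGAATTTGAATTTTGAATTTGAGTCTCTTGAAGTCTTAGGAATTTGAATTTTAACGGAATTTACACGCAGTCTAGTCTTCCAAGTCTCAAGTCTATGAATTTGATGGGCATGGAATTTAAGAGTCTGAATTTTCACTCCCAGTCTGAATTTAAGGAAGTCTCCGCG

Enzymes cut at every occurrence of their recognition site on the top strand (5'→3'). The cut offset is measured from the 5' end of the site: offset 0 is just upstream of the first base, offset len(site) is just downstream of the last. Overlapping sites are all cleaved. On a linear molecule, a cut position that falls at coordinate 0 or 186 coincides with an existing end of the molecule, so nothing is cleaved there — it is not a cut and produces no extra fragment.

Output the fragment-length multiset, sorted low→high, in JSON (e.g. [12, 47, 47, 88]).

Scan for sites:
  IvoII (GAATTT, off=3): starts [13, 21, 27, 34, 59, 65, 76, 116, 132, 146, 165] → cuts [16, 24, 30, 37, 62, 68, 79, 119, 135, 149, 168]
  OquX (AGTCT, off=4): starts [7, 41, 51, 88, 93, 102, 109, 141, 160, 176] → cuts [11, 45, 55, 92, 97, 106, 113, 145, 164, 180]

All cut coordinates (distinct, sorted): [11, 16, 24, 30, 37, 45, 55, 62, 68, 79, 92, 97, 106, 113, 119, 135, 145, 149, 164, 168, 180]

Fragment lengths:
  [0,11): 11 bp
  [11,16): 5 bp
  [16,24): 8 bp
  [24,30): 6 bp
  [30,37): 7 bp
  [37,45): 8 bp
  [45,55): 10 bp
  [55,62): 7 bp
  [62,68): 6 bp
  [68,79): 11 bp
  [79,92): 13 bp
  [92,97): 5 bp
  [97,106): 9 bp
  [106,113): 7 bp
  [113,119): 6 bp
  [119,135): 16 bp
  [135,145): 10 bp
  [145,149): 4 bp
  [149,164): 15 bp
  [164,168): 4 bp
  [168,180): 12 bp
  [180,186): 6 bp

[4,4,5,5,6,6,6,6,7,7,7,8,8,9,10,10,11,11,12,13,15,16]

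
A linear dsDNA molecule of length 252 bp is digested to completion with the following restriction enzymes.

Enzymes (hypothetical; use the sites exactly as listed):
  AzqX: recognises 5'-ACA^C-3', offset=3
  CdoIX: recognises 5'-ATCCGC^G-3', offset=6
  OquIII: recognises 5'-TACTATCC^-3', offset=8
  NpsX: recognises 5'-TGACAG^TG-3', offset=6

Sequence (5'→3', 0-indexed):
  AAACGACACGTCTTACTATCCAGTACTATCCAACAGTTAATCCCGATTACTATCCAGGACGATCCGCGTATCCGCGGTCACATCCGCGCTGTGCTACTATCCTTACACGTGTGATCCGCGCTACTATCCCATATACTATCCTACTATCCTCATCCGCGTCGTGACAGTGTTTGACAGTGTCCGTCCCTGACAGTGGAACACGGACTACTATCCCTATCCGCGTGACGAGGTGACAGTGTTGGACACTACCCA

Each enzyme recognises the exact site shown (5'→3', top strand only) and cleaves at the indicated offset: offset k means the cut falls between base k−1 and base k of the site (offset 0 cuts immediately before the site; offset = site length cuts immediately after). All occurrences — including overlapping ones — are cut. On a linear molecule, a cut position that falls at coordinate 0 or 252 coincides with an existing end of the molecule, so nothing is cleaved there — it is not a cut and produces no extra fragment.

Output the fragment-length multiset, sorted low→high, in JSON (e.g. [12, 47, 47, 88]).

[5,7,7,8,8,8,8,8,9,10,10,10,10,12,12,12,12,13,13,15,15,16,24]

Scan for sites:
  AzqX (ACAC, off=3): starts [5, 104, 197, 242] → cuts [8, 107, 200, 245]
  CdoIX (ATCCGCG, off=6): starts [61, 69, 81, 113, 151, 215] → cuts [67, 75, 87, 119, 157, 221]
  OquIII (TACTATCC, off=8): starts [13, 23, 47, 94, 121, 133, 141, 205] → cuts [21, 31, 55, 102, 129, 141, 149, 213]
  NpsX (TGACAGTG, off=6): starts [161, 171, 187, 230] → cuts [167, 177, 193, 236]

All cut coordinates (distinct, sorted): [8, 21, 31, 55, 67, 75, 87, 102, 107, 119, 129, 141, 149, 157, 167, 177, 193, 200, 213, 221, 236, 245]

Fragment lengths:
  [0,8): 8 bp
  [8,21): 13 bp
  [21,31): 10 bp
  [31,55): 24 bp
  [55,67): 12 bp
  [67,75): 8 bp
  [75,87): 12 bp
  [87,102): 15 bp
  [102,107): 5 bp
  [107,119): 12 bp
  [119,129): 10 bp
  [129,141): 12 bp
  [141,149): 8 bp
  [149,157): 8 bp
  [157,167): 10 bp
  [167,177): 10 bp
  [177,193): 16 bp
  [193,200): 7 bp
  [200,213): 13 bp
  [213,221): 8 bp
  [221,236): 15 bp
  [236,245): 9 bp
  [245,252): 7 bp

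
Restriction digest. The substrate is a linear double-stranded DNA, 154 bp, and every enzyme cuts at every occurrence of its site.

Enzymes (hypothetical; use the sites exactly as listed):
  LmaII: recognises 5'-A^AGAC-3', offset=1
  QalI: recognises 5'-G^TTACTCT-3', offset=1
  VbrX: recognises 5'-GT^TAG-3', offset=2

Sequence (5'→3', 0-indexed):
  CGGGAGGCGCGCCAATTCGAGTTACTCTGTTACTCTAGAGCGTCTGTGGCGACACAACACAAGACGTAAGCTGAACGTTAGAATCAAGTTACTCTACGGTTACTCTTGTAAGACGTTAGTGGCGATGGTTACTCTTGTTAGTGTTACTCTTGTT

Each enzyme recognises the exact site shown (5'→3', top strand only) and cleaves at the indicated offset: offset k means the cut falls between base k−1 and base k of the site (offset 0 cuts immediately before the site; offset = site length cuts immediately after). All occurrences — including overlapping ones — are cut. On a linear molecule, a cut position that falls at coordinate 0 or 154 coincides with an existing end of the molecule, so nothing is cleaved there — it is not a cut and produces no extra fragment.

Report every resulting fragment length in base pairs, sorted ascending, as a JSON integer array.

Per-enzyme occurrences:
  LmaII (AAGAC, off=1): starts [60, 109] → cuts [61, 110]
  QalI (GTTACTCT, off=1): starts [20, 28, 87, 98, 127, 142] → cuts [21, 29, 88, 99, 128, 143]
  VbrX (GTTAG, off=2): starts [76, 114, 136] → cuts [78, 116, 138]

Pooled cuts: [21, 29, 61, 78, 88, 99, 110, 116, 128, 138, 143]

Fragment lengths:
  [0,21): 21 bp
  [21,29): 8 bp
  [29,61): 32 bp
  [61,78): 17 bp
  [78,88): 10 bp
  [88,99): 11 bp
  [99,110): 11 bp
  [110,116): 6 bp
  [116,128): 12 bp
  [128,138): 10 bp
  [138,143): 5 bp
  [143,154): 11 bp

[5,6,8,10,10,11,11,11,12,17,21,32]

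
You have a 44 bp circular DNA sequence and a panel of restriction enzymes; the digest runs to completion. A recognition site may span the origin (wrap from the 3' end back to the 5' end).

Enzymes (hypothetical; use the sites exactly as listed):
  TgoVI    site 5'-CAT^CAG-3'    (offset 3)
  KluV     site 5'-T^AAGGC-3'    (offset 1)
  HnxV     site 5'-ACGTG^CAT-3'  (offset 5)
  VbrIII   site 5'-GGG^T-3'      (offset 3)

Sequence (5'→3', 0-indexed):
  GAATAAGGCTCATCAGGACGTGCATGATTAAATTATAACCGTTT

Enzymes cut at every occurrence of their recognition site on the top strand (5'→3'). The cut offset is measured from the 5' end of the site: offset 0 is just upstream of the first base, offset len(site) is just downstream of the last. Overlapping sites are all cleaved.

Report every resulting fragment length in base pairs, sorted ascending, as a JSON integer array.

[9,9,26]

Scan for sites:
  TgoVI (CATCAG, off=3): starts [10] → cuts [13]
  KluV (TAAGGC, off=1): starts [3] → cuts [4]
  HnxV (ACGTGCAT, off=5): starts [17] → cuts [22]
  VbrIII (GGGT, off=3): no sites

Pooled cuts: [4, 13, 22]

Fragment lengths:
  4→13: 9 bp
  13→22: 9 bp
  22→4 (wrap): 44-22+4 = 26 bp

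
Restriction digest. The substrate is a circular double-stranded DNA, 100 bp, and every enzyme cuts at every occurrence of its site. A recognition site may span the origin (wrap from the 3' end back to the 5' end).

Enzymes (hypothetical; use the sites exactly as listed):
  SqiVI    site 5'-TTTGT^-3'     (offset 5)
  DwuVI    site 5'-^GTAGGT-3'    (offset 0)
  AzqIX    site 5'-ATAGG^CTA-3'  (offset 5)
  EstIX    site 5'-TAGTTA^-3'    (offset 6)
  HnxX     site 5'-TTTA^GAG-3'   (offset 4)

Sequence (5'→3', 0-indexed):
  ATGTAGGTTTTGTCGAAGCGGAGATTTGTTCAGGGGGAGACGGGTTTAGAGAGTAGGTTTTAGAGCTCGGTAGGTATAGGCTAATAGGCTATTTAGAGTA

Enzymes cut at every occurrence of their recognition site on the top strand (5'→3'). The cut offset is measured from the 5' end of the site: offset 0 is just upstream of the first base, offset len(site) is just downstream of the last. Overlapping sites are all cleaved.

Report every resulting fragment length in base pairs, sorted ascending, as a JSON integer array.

Scan for sites:
  SqiVI TTTGT/5: at [8, 24] ⇒ [13, 29]
  DwuVI GTAGGT/0: at [2, 52, 69] ⇒ [2, 52, 69]
  AzqIX ATAGGCTA/5: at [75, 83] ⇒ [80, 88]
  EstIX (TAGTTA, off=6): no sites
  HnxX TTTAGAG/4: at [44, 58, 91] ⇒ [48, 62, 95]

All cut coordinates (distinct, sorted): [2, 13, 29, 48, 52, 62, 69, 80, 88, 95]

Fragment lengths:
  2→13: 11 bp
  13→29: 16 bp
  29→48: 19 bp
  48→52: 4 bp
  52→62: 10 bp
  62→69: 7 bp
  69→80: 11 bp
  80→88: 8 bp
  88→95: 7 bp
  95→2 (wrap): 100-95+2 = 7 bp

[4,7,7,7,8,10,11,11,16,19]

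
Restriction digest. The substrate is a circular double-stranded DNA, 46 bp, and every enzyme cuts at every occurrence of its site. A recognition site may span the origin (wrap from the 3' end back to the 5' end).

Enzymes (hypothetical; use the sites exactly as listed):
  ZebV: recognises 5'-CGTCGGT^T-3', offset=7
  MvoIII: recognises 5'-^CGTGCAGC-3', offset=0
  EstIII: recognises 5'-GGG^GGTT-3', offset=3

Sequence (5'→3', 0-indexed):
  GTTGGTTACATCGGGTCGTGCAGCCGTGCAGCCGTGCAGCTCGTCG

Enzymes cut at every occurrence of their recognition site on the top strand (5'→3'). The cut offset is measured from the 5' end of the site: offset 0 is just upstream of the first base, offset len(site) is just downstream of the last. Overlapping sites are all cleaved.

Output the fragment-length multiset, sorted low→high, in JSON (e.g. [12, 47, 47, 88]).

Site scan:
  ZebV CGTCGGTT/7: at [41] ⇒ [2]
  MvoIII CGTGCAGC/0: at [16, 24, 32] ⇒ [16, 24, 32]
  EstIII (GGGGGTT, off=3): no sites

Pooled cuts: [2, 16, 24, 32]

Fragment lengths:
  2→16: 14 bp
  16→24: 8 bp
  24→32: 8 bp
  32→2 (wrap): 46-32+2 = 16 bp

[8,8,14,16]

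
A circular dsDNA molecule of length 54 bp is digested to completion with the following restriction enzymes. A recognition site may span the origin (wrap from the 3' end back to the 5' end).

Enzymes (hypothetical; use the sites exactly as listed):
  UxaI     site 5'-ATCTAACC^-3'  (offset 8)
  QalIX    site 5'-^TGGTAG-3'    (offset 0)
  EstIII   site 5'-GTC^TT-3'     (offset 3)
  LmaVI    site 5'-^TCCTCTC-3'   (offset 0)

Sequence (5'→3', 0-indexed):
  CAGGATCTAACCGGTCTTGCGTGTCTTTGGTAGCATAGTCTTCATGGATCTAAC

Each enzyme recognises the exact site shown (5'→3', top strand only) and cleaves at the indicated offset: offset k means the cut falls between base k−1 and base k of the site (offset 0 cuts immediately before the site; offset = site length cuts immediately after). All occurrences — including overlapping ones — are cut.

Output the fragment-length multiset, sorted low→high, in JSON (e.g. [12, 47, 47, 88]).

Site scan:
  UxaI (ATCTAACC, off=8): starts [4, 47] → cuts [1, 12]
  QalIX (TGGTAG, off=0): starts [27] → cuts [27]
  EstIII (GTCTT, off=3): starts [13, 22, 37] → cuts [16, 25, 40]
  LmaVI (TCCTCTC, off=0): no sites

Pooled cuts: [1, 12, 16, 25, 27, 40]

Fragments:
  1→12: 11 bp
  12→16: 4 bp
  16→25: 9 bp
  25→27: 2 bp
  27→40: 13 bp
  40→1 (wrap): 54-40+1 = 15 bp

[2,4,9,11,13,15]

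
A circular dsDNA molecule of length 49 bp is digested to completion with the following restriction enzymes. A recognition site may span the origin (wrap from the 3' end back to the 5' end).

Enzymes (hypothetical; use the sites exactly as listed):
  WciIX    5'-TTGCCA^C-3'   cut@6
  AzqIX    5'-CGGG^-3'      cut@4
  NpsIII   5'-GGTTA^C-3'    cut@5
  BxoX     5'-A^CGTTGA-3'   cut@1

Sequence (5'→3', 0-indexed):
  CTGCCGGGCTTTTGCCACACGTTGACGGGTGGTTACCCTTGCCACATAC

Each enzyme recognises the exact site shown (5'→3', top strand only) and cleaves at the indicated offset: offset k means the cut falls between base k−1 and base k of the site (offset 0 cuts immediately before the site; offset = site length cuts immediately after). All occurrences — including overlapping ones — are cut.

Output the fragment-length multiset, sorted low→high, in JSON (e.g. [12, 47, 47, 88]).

[2,6,9,9,10,13]

Scan for sites:
  WciIX TTGCCAC/6: at [11, 38] ⇒ [17, 44]
  AzqIX CGGG/4: at [4, 25] ⇒ [8, 29]
  NpsIII GGTTAC/5: at [30] ⇒ [35]
  BxoX ACGTTGA/1: at [18] ⇒ [19]

Pooled cuts: [8, 17, 19, 29, 35, 44]

Fragment lengths:
  8→17: 9 bp
  17→19: 2 bp
  19→29: 10 bp
  29→35: 6 bp
  35→44: 9 bp
  44→8 (wrap): 49-44+8 = 13 bp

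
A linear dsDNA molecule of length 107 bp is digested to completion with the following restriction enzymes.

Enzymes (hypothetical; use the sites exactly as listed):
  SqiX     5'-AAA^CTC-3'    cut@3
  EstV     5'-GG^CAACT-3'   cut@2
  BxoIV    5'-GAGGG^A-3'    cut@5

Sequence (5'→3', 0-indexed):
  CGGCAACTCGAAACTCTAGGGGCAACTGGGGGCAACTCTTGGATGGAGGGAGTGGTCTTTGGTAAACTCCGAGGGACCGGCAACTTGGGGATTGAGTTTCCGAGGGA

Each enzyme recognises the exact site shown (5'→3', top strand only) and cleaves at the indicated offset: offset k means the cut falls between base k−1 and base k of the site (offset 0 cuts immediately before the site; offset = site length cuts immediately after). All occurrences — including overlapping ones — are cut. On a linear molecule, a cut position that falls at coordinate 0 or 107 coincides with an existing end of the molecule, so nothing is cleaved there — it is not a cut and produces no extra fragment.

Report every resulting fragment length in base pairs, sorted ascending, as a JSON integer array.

Per-enzyme occurrences:
  SqiX (AAACTC, off=3): starts [10, 63] → cuts [13, 66]
  EstV (GGCAACT, off=2): starts [1, 20, 30, 78] → cuts [3, 22, 32, 80]
  BxoIV (GAGGGA, off=5): starts [45, 70, 101] → cuts [50, 75, 106]

Pooled cuts: [3, 13, 22, 32, 50, 66, 75, 80, 106]

Fragment lengths:
  [0,3): 3 bp
  [3,13): 10 bp
  [13,22): 9 bp
  [22,32): 10 bp
  [32,50): 18 bp
  [50,66): 16 bp
  [66,75): 9 bp
  [75,80): 5 bp
  [80,106): 26 bp
  [106,107): 1 bp

[1,3,5,9,9,10,10,16,18,26]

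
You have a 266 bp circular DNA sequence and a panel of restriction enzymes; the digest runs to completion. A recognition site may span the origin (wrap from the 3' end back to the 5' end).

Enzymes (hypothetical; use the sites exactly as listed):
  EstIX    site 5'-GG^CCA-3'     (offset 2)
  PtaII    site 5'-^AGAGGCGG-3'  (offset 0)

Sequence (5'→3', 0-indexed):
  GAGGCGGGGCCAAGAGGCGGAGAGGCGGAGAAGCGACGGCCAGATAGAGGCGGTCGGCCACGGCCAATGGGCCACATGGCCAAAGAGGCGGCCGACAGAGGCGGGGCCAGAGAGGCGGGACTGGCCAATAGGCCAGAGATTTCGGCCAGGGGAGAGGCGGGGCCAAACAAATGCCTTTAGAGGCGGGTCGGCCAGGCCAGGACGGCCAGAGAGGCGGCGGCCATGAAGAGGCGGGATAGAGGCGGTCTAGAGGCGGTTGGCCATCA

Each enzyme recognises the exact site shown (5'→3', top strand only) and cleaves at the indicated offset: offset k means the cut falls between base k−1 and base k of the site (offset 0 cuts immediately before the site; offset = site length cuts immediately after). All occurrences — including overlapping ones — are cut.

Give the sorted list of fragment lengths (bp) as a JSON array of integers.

Site scan:
  EstIX GGCCA/2: at [7, 37, 55, 61, 69, 77, 104, 122, 130, 143, 160, 189, 194, 203, 218, 258] ⇒ [9, 39, 57, 63, 71, 79, 106, 124, 132, 145, 162, 191, 196, 205, 220, 260]
  PtaII AGAGGCGG/0: at [12, 20, 45, 83, 96, 110, 152, 178, 209, 226, 237, 248, 265] ⇒ [12, 20, 45, 83, 96, 110, 152, 178, 209, 226, 237, 248, 265]

Pooled cuts: [9, 12, 20, 39, 45, 57, 63, 71, 79, 83, 96, 106, 110, 124, 132, 145, 152, 162, 178, 191, 196, 205, 209, 220, 226, 237, 248, 260, 265]

Fragment lengths:
  9→12: 3 bp
  12→20: 8 bp
  20→39: 19 bp
  39→45: 6 bp
  45→57: 12 bp
  57→63: 6 bp
  63→71: 8 bp
  71→79: 8 bp
  79→83: 4 bp
  83→96: 13 bp
  96→106: 10 bp
  106→110: 4 bp
  110→124: 14 bp
  124→132: 8 bp
  132→145: 13 bp
  145→152: 7 bp
  152→162: 10 bp
  162→178: 16 bp
  178→191: 13 bp
  191→196: 5 bp
  196→205: 9 bp
  205→209: 4 bp
  209→220: 11 bp
  220→226: 6 bp
  226→237: 11 bp
  237→248: 11 bp
  248→260: 12 bp
  260→265: 5 bp
  265→9 (wrap): 266-265+9 = 10 bp

[3,4,4,4,5,5,6,6,6,7,8,8,8,8,9,10,10,10,11,11,11,12,12,13,13,13,14,16,19]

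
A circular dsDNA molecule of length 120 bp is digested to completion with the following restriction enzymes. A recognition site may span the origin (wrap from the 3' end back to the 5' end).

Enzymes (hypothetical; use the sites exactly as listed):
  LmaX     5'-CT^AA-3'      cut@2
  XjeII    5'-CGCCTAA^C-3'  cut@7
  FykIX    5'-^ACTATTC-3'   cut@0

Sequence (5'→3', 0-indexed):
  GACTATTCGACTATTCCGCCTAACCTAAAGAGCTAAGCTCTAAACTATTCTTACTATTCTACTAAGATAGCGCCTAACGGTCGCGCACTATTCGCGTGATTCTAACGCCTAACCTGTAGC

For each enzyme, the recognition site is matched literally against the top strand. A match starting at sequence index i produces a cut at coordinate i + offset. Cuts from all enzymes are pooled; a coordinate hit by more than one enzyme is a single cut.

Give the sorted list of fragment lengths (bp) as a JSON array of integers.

[2,2,2,2,3,7,7,8,8,9,9,9,11,12,12,17]

Site scan:
  LmaX (CTAA, off=2): starts [19, 24, 32, 39, 61, 73, 101, 108] → cuts [21, 26, 34, 41, 63, 75, 103, 110]
  XjeII (CGCCTAAC, off=7): starts [16, 70, 105] → cuts [23, 77, 112]
  FykIX (ACTATTC, off=0): starts [1, 9, 43, 52, 86] → cuts [1, 9, 43, 52, 86]

Pooled cuts: [1, 9, 21, 23, 26, 34, 41, 43, 52, 63, 75, 77, 86, 103, 110, 112]

Fragment lengths:
  1→9: 8 bp
  9→21: 12 bp
  21→23: 2 bp
  23→26: 3 bp
  26→34: 8 bp
  34→41: 7 bp
  41→43: 2 bp
  43→52: 9 bp
  52→63: 11 bp
  63→75: 12 bp
  75→77: 2 bp
  77→86: 9 bp
  86→103: 17 bp
  103→110: 7 bp
  110→112: 2 bp
  112→1 (wrap): 120-112+1 = 9 bp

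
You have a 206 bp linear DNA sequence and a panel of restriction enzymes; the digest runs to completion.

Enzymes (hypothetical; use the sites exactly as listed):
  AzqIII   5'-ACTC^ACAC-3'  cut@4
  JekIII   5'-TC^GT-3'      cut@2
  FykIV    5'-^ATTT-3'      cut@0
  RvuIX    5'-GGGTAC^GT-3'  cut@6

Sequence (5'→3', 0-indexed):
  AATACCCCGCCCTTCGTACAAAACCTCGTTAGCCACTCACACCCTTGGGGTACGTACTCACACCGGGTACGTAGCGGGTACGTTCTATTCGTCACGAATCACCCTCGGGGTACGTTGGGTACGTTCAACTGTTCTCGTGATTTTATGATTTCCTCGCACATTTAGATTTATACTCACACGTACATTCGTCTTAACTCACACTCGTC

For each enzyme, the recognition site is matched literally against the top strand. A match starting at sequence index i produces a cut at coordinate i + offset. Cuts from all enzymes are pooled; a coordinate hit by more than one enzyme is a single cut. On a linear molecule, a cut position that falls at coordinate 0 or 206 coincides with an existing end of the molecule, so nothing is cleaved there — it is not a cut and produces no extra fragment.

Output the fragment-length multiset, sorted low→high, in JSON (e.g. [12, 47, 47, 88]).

Scan for sites:
  AzqIII (ACTCACAC, off=4): starts [34, 55, 171, 193] → cuts [38, 59, 175, 197]
  JekIII (TCGT, off=2): starts [13, 25, 88, 134, 185, 201] → cuts [15, 27, 90, 136, 187, 203]
  FykIV (ATTT, off=0): starts [139, 147, 159, 165] → cuts [139, 147, 159, 165]
  RvuIX (GGGTACGT, off=6): starts [47, 64, 75, 107, 116] → cuts [53, 70, 81, 113, 122]

Pooled cuts: [15, 27, 38, 53, 59, 70, 81, 90, 113, 122, 136, 139, 147, 159, 165, 175, 187, 197, 203]

Fragments:
  [0,15): 15 bp
  [15,27): 12 bp
  [27,38): 11 bp
  [38,53): 15 bp
  [53,59): 6 bp
  [59,70): 11 bp
  [70,81): 11 bp
  [81,90): 9 bp
  [90,113): 23 bp
  [113,122): 9 bp
  [122,136): 14 bp
  [136,139): 3 bp
  [139,147): 8 bp
  [147,159): 12 bp
  [159,165): 6 bp
  [165,175): 10 bp
  [175,187): 12 bp
  [187,197): 10 bp
  [197,203): 6 bp
  [203,206): 3 bp

[3,3,6,6,6,8,9,9,10,10,11,11,11,12,12,12,14,15,15,23]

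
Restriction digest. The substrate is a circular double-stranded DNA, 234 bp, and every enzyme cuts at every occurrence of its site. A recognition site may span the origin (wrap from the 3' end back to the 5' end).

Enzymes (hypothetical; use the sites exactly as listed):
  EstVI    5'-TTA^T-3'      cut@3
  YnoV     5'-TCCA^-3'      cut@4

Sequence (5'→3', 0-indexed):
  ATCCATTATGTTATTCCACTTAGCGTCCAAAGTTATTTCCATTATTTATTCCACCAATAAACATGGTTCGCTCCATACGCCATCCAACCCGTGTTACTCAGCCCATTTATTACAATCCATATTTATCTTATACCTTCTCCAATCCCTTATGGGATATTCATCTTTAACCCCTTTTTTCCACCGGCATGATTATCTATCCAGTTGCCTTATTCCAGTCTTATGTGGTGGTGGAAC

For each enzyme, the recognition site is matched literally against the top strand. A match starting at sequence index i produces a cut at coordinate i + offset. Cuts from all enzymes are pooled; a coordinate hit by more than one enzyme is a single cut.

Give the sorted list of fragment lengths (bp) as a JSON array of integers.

Per-enzyme occurrences:
  EstVI TTAT/3: at [5, 10, 32, 41, 45, 106, 122, 127, 146, 189, 206, 217] ⇒ [8, 13, 35, 44, 48, 109, 125, 130, 149, 192, 209, 220]
  YnoV TCCA/4: at [1, 14, 25, 37, 49, 71, 82, 115, 137, 176, 196, 210] ⇒ [5, 18, 29, 41, 53, 75, 86, 119, 141, 180, 200, 214]

All cut coordinates (distinct, sorted): [5, 8, 13, 18, 29, 35, 41, 44, 48, 53, 75, 86, 109, 119, 125, 130, 141, 149, 180, 192, 200, 209, 214, 220]

Fragments:
  5→8: 3 bp
  8→13: 5 bp
  13→18: 5 bp
  18→29: 11 bp
  29→35: 6 bp
  35→41: 6 bp
  41→44: 3 bp
  44→48: 4 bp
  48→53: 5 bp
  53→75: 22 bp
  75→86: 11 bp
  86→109: 23 bp
  109→119: 10 bp
  119→125: 6 bp
  125→130: 5 bp
  130→141: 11 bp
  141→149: 8 bp
  149→180: 31 bp
  180→192: 12 bp
  192→200: 8 bp
  200→209: 9 bp
  209→214: 5 bp
  214→220: 6 bp
  220→5 (wrap): 234-220+5 = 19 bp

[3,3,4,5,5,5,5,5,6,6,6,6,8,8,9,10,11,11,11,12,19,22,23,31]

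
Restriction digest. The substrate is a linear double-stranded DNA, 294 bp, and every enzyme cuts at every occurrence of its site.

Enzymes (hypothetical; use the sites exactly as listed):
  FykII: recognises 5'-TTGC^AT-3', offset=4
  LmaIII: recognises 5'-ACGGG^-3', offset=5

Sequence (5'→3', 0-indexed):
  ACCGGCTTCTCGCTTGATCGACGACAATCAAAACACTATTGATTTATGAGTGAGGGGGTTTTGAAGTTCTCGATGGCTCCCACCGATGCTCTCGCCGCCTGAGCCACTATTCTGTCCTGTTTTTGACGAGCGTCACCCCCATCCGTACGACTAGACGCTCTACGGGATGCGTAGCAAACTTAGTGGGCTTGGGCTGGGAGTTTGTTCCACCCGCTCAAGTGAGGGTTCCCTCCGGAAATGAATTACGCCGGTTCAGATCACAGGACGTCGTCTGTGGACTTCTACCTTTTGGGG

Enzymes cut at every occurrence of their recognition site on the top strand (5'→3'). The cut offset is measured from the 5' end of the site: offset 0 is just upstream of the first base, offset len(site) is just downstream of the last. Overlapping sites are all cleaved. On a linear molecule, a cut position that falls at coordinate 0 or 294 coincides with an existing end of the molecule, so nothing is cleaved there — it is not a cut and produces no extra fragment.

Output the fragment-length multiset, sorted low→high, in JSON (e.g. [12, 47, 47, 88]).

[128,166]

Scan for sites:
  FykII (TTGCAT, off=4): no sites
  LmaIII ACGGG/5: at [161] ⇒ [166]

Pooled cuts: [166]

Fragments:
  [0,166): 166 bp
  [166,294): 128 bp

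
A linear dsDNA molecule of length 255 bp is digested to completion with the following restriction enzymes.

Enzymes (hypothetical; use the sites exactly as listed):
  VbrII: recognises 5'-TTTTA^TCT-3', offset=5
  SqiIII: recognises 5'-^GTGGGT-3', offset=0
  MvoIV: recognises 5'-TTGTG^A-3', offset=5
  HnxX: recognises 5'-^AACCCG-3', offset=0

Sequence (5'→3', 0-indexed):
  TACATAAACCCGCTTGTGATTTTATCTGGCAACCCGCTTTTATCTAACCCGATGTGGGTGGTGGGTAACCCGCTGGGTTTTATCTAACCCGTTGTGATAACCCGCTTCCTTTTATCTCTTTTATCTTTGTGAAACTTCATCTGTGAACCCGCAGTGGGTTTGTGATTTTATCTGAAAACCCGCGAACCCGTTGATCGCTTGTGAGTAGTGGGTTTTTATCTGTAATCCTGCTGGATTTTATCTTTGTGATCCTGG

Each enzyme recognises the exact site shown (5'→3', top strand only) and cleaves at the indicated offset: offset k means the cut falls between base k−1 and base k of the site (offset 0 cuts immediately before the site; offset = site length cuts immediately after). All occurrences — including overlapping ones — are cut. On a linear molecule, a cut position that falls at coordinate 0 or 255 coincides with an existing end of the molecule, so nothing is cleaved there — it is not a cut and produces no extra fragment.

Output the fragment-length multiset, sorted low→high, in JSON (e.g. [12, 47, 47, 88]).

[2,3,3,4,6,6,6,6,6,6,7,7,8,8,8,8,8,9,11,11,11,12,12,14,16,16,19,22]

Scan for sites:
  VbrII (TTTTATCT, off=5): starts [19, 37, 77, 109, 118, 165, 213, 235] → cuts [24, 42, 82, 114, 123, 170, 218, 240]
  SqiIII (GTGGGT, off=0): starts [53, 60, 153, 207] → cuts [53, 60, 153, 207]
  MvoIV (TTGTGA, off=5): starts [13, 91, 126, 159, 198, 243] → cuts [18, 96, 131, 164, 203, 248]
  HnxX (AACCCG, off=0): starts [6, 30, 45, 66, 85, 98, 145, 176, 184] → cuts [6, 30, 45, 66, 85, 98, 145, 176, 184]

All cut coordinates (distinct, sorted): [6, 18, 24, 30, 42, 45, 53, 60, 66, 82, 85, 96, 98, 114, 123, 131, 145, 153, 164, 170, 176, 184, 203, 207, 218, 240, 248]

Fragment lengths:
  [0,6): 6 bp
  [6,18): 12 bp
  [18,24): 6 bp
  [24,30): 6 bp
  [30,42): 12 bp
  [42,45): 3 bp
  [45,53): 8 bp
  [53,60): 7 bp
  [60,66): 6 bp
  [66,82): 16 bp
  [82,85): 3 bp
  [85,96): 11 bp
  [96,98): 2 bp
  [98,114): 16 bp
  [114,123): 9 bp
  [123,131): 8 bp
  [131,145): 14 bp
  [145,153): 8 bp
  [153,164): 11 bp
  [164,170): 6 bp
  [170,176): 6 bp
  [176,184): 8 bp
  [184,203): 19 bp
  [203,207): 4 bp
  [207,218): 11 bp
  [218,240): 22 bp
  [240,248): 8 bp
  [248,255): 7 bp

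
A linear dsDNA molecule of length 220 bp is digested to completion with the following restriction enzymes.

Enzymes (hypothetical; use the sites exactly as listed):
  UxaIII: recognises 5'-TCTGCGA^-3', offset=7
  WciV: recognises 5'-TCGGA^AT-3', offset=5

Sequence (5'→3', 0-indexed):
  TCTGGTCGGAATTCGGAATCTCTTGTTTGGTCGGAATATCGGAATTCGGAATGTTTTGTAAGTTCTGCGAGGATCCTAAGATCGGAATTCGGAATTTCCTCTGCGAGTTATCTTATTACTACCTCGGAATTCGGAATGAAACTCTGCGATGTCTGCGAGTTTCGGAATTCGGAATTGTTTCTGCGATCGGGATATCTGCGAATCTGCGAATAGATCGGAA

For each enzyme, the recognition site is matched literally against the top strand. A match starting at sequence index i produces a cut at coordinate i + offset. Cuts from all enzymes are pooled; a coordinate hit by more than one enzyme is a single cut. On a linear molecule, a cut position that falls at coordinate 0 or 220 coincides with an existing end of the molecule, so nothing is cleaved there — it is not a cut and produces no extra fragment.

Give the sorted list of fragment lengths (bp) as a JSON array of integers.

Scan for sites:
  UxaIII (TCTGCGA, off=7): starts [63, 99, 142, 151, 179, 194, 202] → cuts [70, 106, 149, 158, 186, 201, 209]
  WciV (TCGGAAT, off=5): starts [5, 12, 30, 38, 45, 81, 88, 123, 130, 161, 168] → cuts [10, 17, 35, 43, 50, 86, 93, 128, 135, 166, 173]

All cut coordinates (distinct, sorted): [10, 17, 35, 43, 50, 70, 86, 93, 106, 128, 135, 149, 158, 166, 173, 186, 201, 209]

Fragment lengths:
  [0,10): 10 bp
  [10,17): 7 bp
  [17,35): 18 bp
  [35,43): 8 bp
  [43,50): 7 bp
  [50,70): 20 bp
  [70,86): 16 bp
  [86,93): 7 bp
  [93,106): 13 bp
  [106,128): 22 bp
  [128,135): 7 bp
  [135,149): 14 bp
  [149,158): 9 bp
  [158,166): 8 bp
  [166,173): 7 bp
  [173,186): 13 bp
  [186,201): 15 bp
  [201,209): 8 bp
  [209,220): 11 bp

[7,7,7,7,7,8,8,8,9,10,11,13,13,14,15,16,18,20,22]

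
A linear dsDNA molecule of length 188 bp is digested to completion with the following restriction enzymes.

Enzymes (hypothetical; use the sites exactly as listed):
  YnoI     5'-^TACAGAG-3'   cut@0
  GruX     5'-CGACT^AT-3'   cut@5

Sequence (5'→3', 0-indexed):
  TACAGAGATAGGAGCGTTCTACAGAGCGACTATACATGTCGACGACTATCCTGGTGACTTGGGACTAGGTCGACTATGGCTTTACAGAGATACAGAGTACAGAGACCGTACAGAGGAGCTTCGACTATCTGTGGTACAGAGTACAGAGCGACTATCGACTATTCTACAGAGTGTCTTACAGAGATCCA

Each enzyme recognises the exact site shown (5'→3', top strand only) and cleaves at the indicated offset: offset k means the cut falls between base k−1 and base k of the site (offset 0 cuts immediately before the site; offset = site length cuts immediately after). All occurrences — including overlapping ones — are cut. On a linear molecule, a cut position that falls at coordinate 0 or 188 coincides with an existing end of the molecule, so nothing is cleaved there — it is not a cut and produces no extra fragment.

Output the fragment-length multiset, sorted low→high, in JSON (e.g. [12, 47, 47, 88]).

Scan for sites:
  YnoI (TACAGAG, off=0): starts [0, 19, 82, 90, 97, 108, 134, 141, 164, 176] → cuts [19, 82, 90, 97, 108, 134, 141, 164, 176] (position 0 is a terminus of the linear molecule — no cut)
  GruX (CGACTAT, off=5): starts [26, 42, 70, 121, 148, 155] → cuts [31, 47, 75, 126, 153, 160]

All cut coordinates (distinct, sorted): [19, 31, 47, 75, 82, 90, 97, 108, 126, 134, 141, 153, 160, 164, 176]

Fragment lengths:
  [0,19): 19 bp
  [19,31): 12 bp
  [31,47): 16 bp
  [47,75): 28 bp
  [75,82): 7 bp
  [82,90): 8 bp
  [90,97): 7 bp
  [97,108): 11 bp
  [108,126): 18 bp
  [126,134): 8 bp
  [134,141): 7 bp
  [141,153): 12 bp
  [153,160): 7 bp
  [160,164): 4 bp
  [164,176): 12 bp
  [176,188): 12 bp

[4,7,7,7,7,8,8,11,12,12,12,12,16,18,19,28]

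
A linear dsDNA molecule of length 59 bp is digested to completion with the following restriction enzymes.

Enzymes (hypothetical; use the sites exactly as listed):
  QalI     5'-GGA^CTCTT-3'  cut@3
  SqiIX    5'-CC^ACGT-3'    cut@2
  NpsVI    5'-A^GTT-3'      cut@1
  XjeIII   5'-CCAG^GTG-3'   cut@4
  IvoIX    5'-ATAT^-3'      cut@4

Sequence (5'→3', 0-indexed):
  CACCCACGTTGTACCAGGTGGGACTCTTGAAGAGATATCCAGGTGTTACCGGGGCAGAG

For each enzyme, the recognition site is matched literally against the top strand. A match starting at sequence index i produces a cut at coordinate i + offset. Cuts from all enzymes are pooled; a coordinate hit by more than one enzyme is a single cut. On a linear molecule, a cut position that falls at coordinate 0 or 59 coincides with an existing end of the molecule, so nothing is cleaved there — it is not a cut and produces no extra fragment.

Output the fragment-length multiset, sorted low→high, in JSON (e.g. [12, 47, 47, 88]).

Scan for sites:
  QalI (GGACTCTT, off=3): starts [20] → cuts [23]
  SqiIX (CCACGT, off=2): starts [3] → cuts [5]
  NpsVI (AGTT, off=1): no sites
  XjeIII (CCAGGTG, off=4): starts [13, 38] → cuts [17, 42]
  IvoIX (ATAT, off=4): starts [34] → cuts [38]

Pooled cuts: [5, 17, 23, 38, 42]

Fragments:
  [0,5): 5 bp
  [5,17): 12 bp
  [17,23): 6 bp
  [23,38): 15 bp
  [38,42): 4 bp
  [42,59): 17 bp

[4,5,6,12,15,17]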